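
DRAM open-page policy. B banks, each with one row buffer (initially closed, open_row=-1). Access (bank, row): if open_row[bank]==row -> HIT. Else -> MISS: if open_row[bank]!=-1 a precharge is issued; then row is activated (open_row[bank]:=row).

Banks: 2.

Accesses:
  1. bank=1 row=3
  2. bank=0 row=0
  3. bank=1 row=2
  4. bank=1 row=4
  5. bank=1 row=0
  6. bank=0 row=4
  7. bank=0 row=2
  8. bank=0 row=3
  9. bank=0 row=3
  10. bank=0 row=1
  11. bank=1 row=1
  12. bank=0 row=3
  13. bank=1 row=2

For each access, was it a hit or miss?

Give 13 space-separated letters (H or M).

Acc 1: bank1 row3 -> MISS (open row3); precharges=0
Acc 2: bank0 row0 -> MISS (open row0); precharges=0
Acc 3: bank1 row2 -> MISS (open row2); precharges=1
Acc 4: bank1 row4 -> MISS (open row4); precharges=2
Acc 5: bank1 row0 -> MISS (open row0); precharges=3
Acc 6: bank0 row4 -> MISS (open row4); precharges=4
Acc 7: bank0 row2 -> MISS (open row2); precharges=5
Acc 8: bank0 row3 -> MISS (open row3); precharges=6
Acc 9: bank0 row3 -> HIT
Acc 10: bank0 row1 -> MISS (open row1); precharges=7
Acc 11: bank1 row1 -> MISS (open row1); precharges=8
Acc 12: bank0 row3 -> MISS (open row3); precharges=9
Acc 13: bank1 row2 -> MISS (open row2); precharges=10

Answer: M M M M M M M M H M M M M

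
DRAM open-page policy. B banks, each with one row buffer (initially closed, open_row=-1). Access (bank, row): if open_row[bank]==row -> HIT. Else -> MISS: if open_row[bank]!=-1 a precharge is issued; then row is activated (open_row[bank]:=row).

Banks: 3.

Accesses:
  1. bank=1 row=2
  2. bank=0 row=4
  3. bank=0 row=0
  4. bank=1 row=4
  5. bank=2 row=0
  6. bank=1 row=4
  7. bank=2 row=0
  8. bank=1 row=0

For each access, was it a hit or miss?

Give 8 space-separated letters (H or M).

Answer: M M M M M H H M

Derivation:
Acc 1: bank1 row2 -> MISS (open row2); precharges=0
Acc 2: bank0 row4 -> MISS (open row4); precharges=0
Acc 3: bank0 row0 -> MISS (open row0); precharges=1
Acc 4: bank1 row4 -> MISS (open row4); precharges=2
Acc 5: bank2 row0 -> MISS (open row0); precharges=2
Acc 6: bank1 row4 -> HIT
Acc 7: bank2 row0 -> HIT
Acc 8: bank1 row0 -> MISS (open row0); precharges=3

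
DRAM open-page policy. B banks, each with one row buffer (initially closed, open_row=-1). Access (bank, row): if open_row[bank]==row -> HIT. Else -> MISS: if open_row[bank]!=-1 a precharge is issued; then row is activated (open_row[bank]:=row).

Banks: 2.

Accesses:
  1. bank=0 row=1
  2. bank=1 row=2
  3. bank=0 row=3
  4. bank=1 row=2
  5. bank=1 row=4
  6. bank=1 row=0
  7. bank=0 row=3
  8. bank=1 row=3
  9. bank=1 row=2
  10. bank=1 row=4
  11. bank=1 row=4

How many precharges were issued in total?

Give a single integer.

Answer: 6

Derivation:
Acc 1: bank0 row1 -> MISS (open row1); precharges=0
Acc 2: bank1 row2 -> MISS (open row2); precharges=0
Acc 3: bank0 row3 -> MISS (open row3); precharges=1
Acc 4: bank1 row2 -> HIT
Acc 5: bank1 row4 -> MISS (open row4); precharges=2
Acc 6: bank1 row0 -> MISS (open row0); precharges=3
Acc 7: bank0 row3 -> HIT
Acc 8: bank1 row3 -> MISS (open row3); precharges=4
Acc 9: bank1 row2 -> MISS (open row2); precharges=5
Acc 10: bank1 row4 -> MISS (open row4); precharges=6
Acc 11: bank1 row4 -> HIT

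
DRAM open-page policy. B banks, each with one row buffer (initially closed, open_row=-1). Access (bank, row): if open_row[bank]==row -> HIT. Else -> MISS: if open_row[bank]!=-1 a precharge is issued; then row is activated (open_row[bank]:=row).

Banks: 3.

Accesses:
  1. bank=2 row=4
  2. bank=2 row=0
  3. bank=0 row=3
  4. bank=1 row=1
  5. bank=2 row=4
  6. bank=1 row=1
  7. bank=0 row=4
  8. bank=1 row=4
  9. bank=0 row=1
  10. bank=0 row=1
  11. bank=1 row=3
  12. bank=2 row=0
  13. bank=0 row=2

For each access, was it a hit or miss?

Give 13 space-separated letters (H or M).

Acc 1: bank2 row4 -> MISS (open row4); precharges=0
Acc 2: bank2 row0 -> MISS (open row0); precharges=1
Acc 3: bank0 row3 -> MISS (open row3); precharges=1
Acc 4: bank1 row1 -> MISS (open row1); precharges=1
Acc 5: bank2 row4 -> MISS (open row4); precharges=2
Acc 6: bank1 row1 -> HIT
Acc 7: bank0 row4 -> MISS (open row4); precharges=3
Acc 8: bank1 row4 -> MISS (open row4); precharges=4
Acc 9: bank0 row1 -> MISS (open row1); precharges=5
Acc 10: bank0 row1 -> HIT
Acc 11: bank1 row3 -> MISS (open row3); precharges=6
Acc 12: bank2 row0 -> MISS (open row0); precharges=7
Acc 13: bank0 row2 -> MISS (open row2); precharges=8

Answer: M M M M M H M M M H M M M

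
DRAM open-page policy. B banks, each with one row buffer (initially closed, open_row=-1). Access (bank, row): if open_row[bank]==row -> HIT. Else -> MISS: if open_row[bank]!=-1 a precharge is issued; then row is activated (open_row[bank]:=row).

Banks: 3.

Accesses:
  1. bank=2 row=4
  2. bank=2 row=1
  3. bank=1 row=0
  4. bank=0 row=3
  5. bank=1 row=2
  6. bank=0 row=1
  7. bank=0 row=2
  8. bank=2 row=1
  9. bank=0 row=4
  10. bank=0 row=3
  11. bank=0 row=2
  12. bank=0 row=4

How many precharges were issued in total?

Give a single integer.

Acc 1: bank2 row4 -> MISS (open row4); precharges=0
Acc 2: bank2 row1 -> MISS (open row1); precharges=1
Acc 3: bank1 row0 -> MISS (open row0); precharges=1
Acc 4: bank0 row3 -> MISS (open row3); precharges=1
Acc 5: bank1 row2 -> MISS (open row2); precharges=2
Acc 6: bank0 row1 -> MISS (open row1); precharges=3
Acc 7: bank0 row2 -> MISS (open row2); precharges=4
Acc 8: bank2 row1 -> HIT
Acc 9: bank0 row4 -> MISS (open row4); precharges=5
Acc 10: bank0 row3 -> MISS (open row3); precharges=6
Acc 11: bank0 row2 -> MISS (open row2); precharges=7
Acc 12: bank0 row4 -> MISS (open row4); precharges=8

Answer: 8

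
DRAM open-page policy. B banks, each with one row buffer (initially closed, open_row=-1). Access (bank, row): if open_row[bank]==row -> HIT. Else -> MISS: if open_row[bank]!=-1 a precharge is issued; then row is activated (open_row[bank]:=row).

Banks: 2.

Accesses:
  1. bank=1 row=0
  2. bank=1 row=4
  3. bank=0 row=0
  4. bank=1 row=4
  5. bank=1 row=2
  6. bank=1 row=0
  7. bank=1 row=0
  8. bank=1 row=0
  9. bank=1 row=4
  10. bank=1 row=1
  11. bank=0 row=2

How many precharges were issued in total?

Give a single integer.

Acc 1: bank1 row0 -> MISS (open row0); precharges=0
Acc 2: bank1 row4 -> MISS (open row4); precharges=1
Acc 3: bank0 row0 -> MISS (open row0); precharges=1
Acc 4: bank1 row4 -> HIT
Acc 5: bank1 row2 -> MISS (open row2); precharges=2
Acc 6: bank1 row0 -> MISS (open row0); precharges=3
Acc 7: bank1 row0 -> HIT
Acc 8: bank1 row0 -> HIT
Acc 9: bank1 row4 -> MISS (open row4); precharges=4
Acc 10: bank1 row1 -> MISS (open row1); precharges=5
Acc 11: bank0 row2 -> MISS (open row2); precharges=6

Answer: 6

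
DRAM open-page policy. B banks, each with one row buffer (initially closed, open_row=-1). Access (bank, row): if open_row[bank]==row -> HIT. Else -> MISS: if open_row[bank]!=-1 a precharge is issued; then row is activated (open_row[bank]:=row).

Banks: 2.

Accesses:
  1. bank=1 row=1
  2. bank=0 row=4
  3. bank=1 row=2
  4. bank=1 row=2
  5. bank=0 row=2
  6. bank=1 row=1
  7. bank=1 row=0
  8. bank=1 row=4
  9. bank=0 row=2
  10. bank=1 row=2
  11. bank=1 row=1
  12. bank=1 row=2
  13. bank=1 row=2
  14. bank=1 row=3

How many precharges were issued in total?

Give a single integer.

Acc 1: bank1 row1 -> MISS (open row1); precharges=0
Acc 2: bank0 row4 -> MISS (open row4); precharges=0
Acc 3: bank1 row2 -> MISS (open row2); precharges=1
Acc 4: bank1 row2 -> HIT
Acc 5: bank0 row2 -> MISS (open row2); precharges=2
Acc 6: bank1 row1 -> MISS (open row1); precharges=3
Acc 7: bank1 row0 -> MISS (open row0); precharges=4
Acc 8: bank1 row4 -> MISS (open row4); precharges=5
Acc 9: bank0 row2 -> HIT
Acc 10: bank1 row2 -> MISS (open row2); precharges=6
Acc 11: bank1 row1 -> MISS (open row1); precharges=7
Acc 12: bank1 row2 -> MISS (open row2); precharges=8
Acc 13: bank1 row2 -> HIT
Acc 14: bank1 row3 -> MISS (open row3); precharges=9

Answer: 9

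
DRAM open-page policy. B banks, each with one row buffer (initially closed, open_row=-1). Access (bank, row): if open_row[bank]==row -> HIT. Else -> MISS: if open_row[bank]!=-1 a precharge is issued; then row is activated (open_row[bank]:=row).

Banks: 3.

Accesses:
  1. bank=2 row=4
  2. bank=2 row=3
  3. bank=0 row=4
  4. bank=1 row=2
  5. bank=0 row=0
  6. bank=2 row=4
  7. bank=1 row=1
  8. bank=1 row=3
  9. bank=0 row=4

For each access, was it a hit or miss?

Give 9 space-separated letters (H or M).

Answer: M M M M M M M M M

Derivation:
Acc 1: bank2 row4 -> MISS (open row4); precharges=0
Acc 2: bank2 row3 -> MISS (open row3); precharges=1
Acc 3: bank0 row4 -> MISS (open row4); precharges=1
Acc 4: bank1 row2 -> MISS (open row2); precharges=1
Acc 5: bank0 row0 -> MISS (open row0); precharges=2
Acc 6: bank2 row4 -> MISS (open row4); precharges=3
Acc 7: bank1 row1 -> MISS (open row1); precharges=4
Acc 8: bank1 row3 -> MISS (open row3); precharges=5
Acc 9: bank0 row4 -> MISS (open row4); precharges=6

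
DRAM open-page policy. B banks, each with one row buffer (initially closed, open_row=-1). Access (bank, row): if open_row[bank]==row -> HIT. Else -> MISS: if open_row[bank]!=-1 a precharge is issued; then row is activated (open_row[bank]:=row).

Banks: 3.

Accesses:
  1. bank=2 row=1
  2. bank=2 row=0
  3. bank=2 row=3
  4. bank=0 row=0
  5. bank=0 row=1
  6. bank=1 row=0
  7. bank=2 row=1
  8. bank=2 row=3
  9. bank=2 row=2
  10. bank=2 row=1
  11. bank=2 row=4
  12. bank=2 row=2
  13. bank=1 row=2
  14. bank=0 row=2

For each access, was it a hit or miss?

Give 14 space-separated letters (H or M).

Acc 1: bank2 row1 -> MISS (open row1); precharges=0
Acc 2: bank2 row0 -> MISS (open row0); precharges=1
Acc 3: bank2 row3 -> MISS (open row3); precharges=2
Acc 4: bank0 row0 -> MISS (open row0); precharges=2
Acc 5: bank0 row1 -> MISS (open row1); precharges=3
Acc 6: bank1 row0 -> MISS (open row0); precharges=3
Acc 7: bank2 row1 -> MISS (open row1); precharges=4
Acc 8: bank2 row3 -> MISS (open row3); precharges=5
Acc 9: bank2 row2 -> MISS (open row2); precharges=6
Acc 10: bank2 row1 -> MISS (open row1); precharges=7
Acc 11: bank2 row4 -> MISS (open row4); precharges=8
Acc 12: bank2 row2 -> MISS (open row2); precharges=9
Acc 13: bank1 row2 -> MISS (open row2); precharges=10
Acc 14: bank0 row2 -> MISS (open row2); precharges=11

Answer: M M M M M M M M M M M M M M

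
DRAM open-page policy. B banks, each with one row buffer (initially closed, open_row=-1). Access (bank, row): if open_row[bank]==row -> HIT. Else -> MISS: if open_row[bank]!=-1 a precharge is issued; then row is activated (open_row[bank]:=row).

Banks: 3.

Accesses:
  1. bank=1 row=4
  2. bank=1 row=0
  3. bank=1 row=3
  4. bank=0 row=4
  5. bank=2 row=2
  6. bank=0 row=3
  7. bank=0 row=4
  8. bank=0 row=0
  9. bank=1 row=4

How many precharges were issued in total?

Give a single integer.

Answer: 6

Derivation:
Acc 1: bank1 row4 -> MISS (open row4); precharges=0
Acc 2: bank1 row0 -> MISS (open row0); precharges=1
Acc 3: bank1 row3 -> MISS (open row3); precharges=2
Acc 4: bank0 row4 -> MISS (open row4); precharges=2
Acc 5: bank2 row2 -> MISS (open row2); precharges=2
Acc 6: bank0 row3 -> MISS (open row3); precharges=3
Acc 7: bank0 row4 -> MISS (open row4); precharges=4
Acc 8: bank0 row0 -> MISS (open row0); precharges=5
Acc 9: bank1 row4 -> MISS (open row4); precharges=6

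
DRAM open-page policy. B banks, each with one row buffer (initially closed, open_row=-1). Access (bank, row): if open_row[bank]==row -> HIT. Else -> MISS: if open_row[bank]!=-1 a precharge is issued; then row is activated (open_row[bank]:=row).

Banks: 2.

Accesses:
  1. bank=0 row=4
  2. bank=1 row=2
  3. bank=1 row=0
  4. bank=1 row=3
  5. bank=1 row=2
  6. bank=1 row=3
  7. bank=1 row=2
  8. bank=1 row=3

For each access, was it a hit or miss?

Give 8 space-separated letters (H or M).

Answer: M M M M M M M M

Derivation:
Acc 1: bank0 row4 -> MISS (open row4); precharges=0
Acc 2: bank1 row2 -> MISS (open row2); precharges=0
Acc 3: bank1 row0 -> MISS (open row0); precharges=1
Acc 4: bank1 row3 -> MISS (open row3); precharges=2
Acc 5: bank1 row2 -> MISS (open row2); precharges=3
Acc 6: bank1 row3 -> MISS (open row3); precharges=4
Acc 7: bank1 row2 -> MISS (open row2); precharges=5
Acc 8: bank1 row3 -> MISS (open row3); precharges=6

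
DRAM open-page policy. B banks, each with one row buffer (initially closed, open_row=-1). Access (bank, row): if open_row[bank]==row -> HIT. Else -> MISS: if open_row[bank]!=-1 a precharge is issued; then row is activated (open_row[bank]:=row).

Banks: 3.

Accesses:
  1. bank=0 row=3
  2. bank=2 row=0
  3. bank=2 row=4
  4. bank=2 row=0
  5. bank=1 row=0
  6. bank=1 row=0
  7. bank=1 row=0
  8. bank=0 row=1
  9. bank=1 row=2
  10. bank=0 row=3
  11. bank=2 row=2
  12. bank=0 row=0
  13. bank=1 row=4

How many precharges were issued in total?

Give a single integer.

Acc 1: bank0 row3 -> MISS (open row3); precharges=0
Acc 2: bank2 row0 -> MISS (open row0); precharges=0
Acc 3: bank2 row4 -> MISS (open row4); precharges=1
Acc 4: bank2 row0 -> MISS (open row0); precharges=2
Acc 5: bank1 row0 -> MISS (open row0); precharges=2
Acc 6: bank1 row0 -> HIT
Acc 7: bank1 row0 -> HIT
Acc 8: bank0 row1 -> MISS (open row1); precharges=3
Acc 9: bank1 row2 -> MISS (open row2); precharges=4
Acc 10: bank0 row3 -> MISS (open row3); precharges=5
Acc 11: bank2 row2 -> MISS (open row2); precharges=6
Acc 12: bank0 row0 -> MISS (open row0); precharges=7
Acc 13: bank1 row4 -> MISS (open row4); precharges=8

Answer: 8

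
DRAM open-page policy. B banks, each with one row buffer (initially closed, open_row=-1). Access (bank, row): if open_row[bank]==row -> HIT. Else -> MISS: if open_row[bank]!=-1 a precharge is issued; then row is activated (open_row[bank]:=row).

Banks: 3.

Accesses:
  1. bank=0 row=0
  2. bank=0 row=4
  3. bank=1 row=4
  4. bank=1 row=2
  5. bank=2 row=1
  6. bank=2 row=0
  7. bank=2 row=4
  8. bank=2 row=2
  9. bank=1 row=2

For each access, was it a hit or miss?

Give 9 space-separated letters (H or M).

Acc 1: bank0 row0 -> MISS (open row0); precharges=0
Acc 2: bank0 row4 -> MISS (open row4); precharges=1
Acc 3: bank1 row4 -> MISS (open row4); precharges=1
Acc 4: bank1 row2 -> MISS (open row2); precharges=2
Acc 5: bank2 row1 -> MISS (open row1); precharges=2
Acc 6: bank2 row0 -> MISS (open row0); precharges=3
Acc 7: bank2 row4 -> MISS (open row4); precharges=4
Acc 8: bank2 row2 -> MISS (open row2); precharges=5
Acc 9: bank1 row2 -> HIT

Answer: M M M M M M M M H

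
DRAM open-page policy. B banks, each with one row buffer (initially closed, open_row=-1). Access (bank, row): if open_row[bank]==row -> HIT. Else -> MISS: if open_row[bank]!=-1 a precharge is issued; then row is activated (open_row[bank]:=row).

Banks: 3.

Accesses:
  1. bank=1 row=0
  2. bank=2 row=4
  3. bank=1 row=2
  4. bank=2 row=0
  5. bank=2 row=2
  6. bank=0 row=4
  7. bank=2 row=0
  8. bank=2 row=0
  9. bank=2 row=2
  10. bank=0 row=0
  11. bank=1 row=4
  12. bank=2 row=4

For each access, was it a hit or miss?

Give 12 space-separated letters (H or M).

Answer: M M M M M M M H M M M M

Derivation:
Acc 1: bank1 row0 -> MISS (open row0); precharges=0
Acc 2: bank2 row4 -> MISS (open row4); precharges=0
Acc 3: bank1 row2 -> MISS (open row2); precharges=1
Acc 4: bank2 row0 -> MISS (open row0); precharges=2
Acc 5: bank2 row2 -> MISS (open row2); precharges=3
Acc 6: bank0 row4 -> MISS (open row4); precharges=3
Acc 7: bank2 row0 -> MISS (open row0); precharges=4
Acc 8: bank2 row0 -> HIT
Acc 9: bank2 row2 -> MISS (open row2); precharges=5
Acc 10: bank0 row0 -> MISS (open row0); precharges=6
Acc 11: bank1 row4 -> MISS (open row4); precharges=7
Acc 12: bank2 row4 -> MISS (open row4); precharges=8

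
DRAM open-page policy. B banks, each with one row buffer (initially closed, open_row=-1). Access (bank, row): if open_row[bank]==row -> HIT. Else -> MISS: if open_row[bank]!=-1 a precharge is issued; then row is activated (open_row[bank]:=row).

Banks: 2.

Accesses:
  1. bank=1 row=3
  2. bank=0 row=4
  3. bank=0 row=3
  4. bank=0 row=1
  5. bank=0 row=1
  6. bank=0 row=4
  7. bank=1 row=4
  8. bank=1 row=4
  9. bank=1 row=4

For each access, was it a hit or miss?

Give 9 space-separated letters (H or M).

Acc 1: bank1 row3 -> MISS (open row3); precharges=0
Acc 2: bank0 row4 -> MISS (open row4); precharges=0
Acc 3: bank0 row3 -> MISS (open row3); precharges=1
Acc 4: bank0 row1 -> MISS (open row1); precharges=2
Acc 5: bank0 row1 -> HIT
Acc 6: bank0 row4 -> MISS (open row4); precharges=3
Acc 7: bank1 row4 -> MISS (open row4); precharges=4
Acc 8: bank1 row4 -> HIT
Acc 9: bank1 row4 -> HIT

Answer: M M M M H M M H H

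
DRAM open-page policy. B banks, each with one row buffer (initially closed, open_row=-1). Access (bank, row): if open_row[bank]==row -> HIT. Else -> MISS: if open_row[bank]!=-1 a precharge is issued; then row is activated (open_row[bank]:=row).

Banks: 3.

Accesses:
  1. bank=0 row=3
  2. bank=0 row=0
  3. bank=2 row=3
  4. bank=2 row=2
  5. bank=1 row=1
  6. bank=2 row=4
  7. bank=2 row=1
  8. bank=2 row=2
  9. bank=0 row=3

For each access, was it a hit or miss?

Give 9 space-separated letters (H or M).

Acc 1: bank0 row3 -> MISS (open row3); precharges=0
Acc 2: bank0 row0 -> MISS (open row0); precharges=1
Acc 3: bank2 row3 -> MISS (open row3); precharges=1
Acc 4: bank2 row2 -> MISS (open row2); precharges=2
Acc 5: bank1 row1 -> MISS (open row1); precharges=2
Acc 6: bank2 row4 -> MISS (open row4); precharges=3
Acc 7: bank2 row1 -> MISS (open row1); precharges=4
Acc 8: bank2 row2 -> MISS (open row2); precharges=5
Acc 9: bank0 row3 -> MISS (open row3); precharges=6

Answer: M M M M M M M M M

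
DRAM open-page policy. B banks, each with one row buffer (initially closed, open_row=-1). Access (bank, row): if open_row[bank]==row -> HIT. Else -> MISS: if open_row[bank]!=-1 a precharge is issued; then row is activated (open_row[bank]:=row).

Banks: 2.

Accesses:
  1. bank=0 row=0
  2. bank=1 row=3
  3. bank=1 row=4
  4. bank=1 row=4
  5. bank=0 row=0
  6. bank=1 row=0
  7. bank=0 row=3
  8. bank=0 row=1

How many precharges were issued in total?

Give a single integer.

Acc 1: bank0 row0 -> MISS (open row0); precharges=0
Acc 2: bank1 row3 -> MISS (open row3); precharges=0
Acc 3: bank1 row4 -> MISS (open row4); precharges=1
Acc 4: bank1 row4 -> HIT
Acc 5: bank0 row0 -> HIT
Acc 6: bank1 row0 -> MISS (open row0); precharges=2
Acc 7: bank0 row3 -> MISS (open row3); precharges=3
Acc 8: bank0 row1 -> MISS (open row1); precharges=4

Answer: 4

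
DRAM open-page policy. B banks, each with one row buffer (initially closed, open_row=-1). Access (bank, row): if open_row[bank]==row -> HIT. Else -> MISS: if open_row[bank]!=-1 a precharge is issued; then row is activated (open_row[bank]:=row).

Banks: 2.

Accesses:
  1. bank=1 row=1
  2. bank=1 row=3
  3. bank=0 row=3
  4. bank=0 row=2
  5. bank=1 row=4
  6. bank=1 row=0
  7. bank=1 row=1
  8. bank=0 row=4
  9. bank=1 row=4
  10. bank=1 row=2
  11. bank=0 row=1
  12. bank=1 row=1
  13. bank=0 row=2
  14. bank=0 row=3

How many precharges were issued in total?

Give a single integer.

Answer: 12

Derivation:
Acc 1: bank1 row1 -> MISS (open row1); precharges=0
Acc 2: bank1 row3 -> MISS (open row3); precharges=1
Acc 3: bank0 row3 -> MISS (open row3); precharges=1
Acc 4: bank0 row2 -> MISS (open row2); precharges=2
Acc 5: bank1 row4 -> MISS (open row4); precharges=3
Acc 6: bank1 row0 -> MISS (open row0); precharges=4
Acc 7: bank1 row1 -> MISS (open row1); precharges=5
Acc 8: bank0 row4 -> MISS (open row4); precharges=6
Acc 9: bank1 row4 -> MISS (open row4); precharges=7
Acc 10: bank1 row2 -> MISS (open row2); precharges=8
Acc 11: bank0 row1 -> MISS (open row1); precharges=9
Acc 12: bank1 row1 -> MISS (open row1); precharges=10
Acc 13: bank0 row2 -> MISS (open row2); precharges=11
Acc 14: bank0 row3 -> MISS (open row3); precharges=12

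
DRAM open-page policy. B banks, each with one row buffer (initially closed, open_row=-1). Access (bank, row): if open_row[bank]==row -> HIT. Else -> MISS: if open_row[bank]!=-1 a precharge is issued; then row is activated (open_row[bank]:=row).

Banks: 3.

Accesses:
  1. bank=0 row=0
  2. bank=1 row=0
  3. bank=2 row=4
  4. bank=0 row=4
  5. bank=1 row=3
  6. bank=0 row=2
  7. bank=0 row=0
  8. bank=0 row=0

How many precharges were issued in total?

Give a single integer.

Answer: 4

Derivation:
Acc 1: bank0 row0 -> MISS (open row0); precharges=0
Acc 2: bank1 row0 -> MISS (open row0); precharges=0
Acc 3: bank2 row4 -> MISS (open row4); precharges=0
Acc 4: bank0 row4 -> MISS (open row4); precharges=1
Acc 5: bank1 row3 -> MISS (open row3); precharges=2
Acc 6: bank0 row2 -> MISS (open row2); precharges=3
Acc 7: bank0 row0 -> MISS (open row0); precharges=4
Acc 8: bank0 row0 -> HIT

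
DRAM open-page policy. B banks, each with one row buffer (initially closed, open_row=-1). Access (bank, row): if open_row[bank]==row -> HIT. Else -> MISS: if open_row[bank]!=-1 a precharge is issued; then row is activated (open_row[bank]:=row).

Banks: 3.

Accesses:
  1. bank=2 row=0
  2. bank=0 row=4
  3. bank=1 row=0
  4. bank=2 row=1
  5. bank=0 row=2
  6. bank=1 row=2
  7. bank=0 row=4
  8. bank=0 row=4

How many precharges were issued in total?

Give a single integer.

Acc 1: bank2 row0 -> MISS (open row0); precharges=0
Acc 2: bank0 row4 -> MISS (open row4); precharges=0
Acc 3: bank1 row0 -> MISS (open row0); precharges=0
Acc 4: bank2 row1 -> MISS (open row1); precharges=1
Acc 5: bank0 row2 -> MISS (open row2); precharges=2
Acc 6: bank1 row2 -> MISS (open row2); precharges=3
Acc 7: bank0 row4 -> MISS (open row4); precharges=4
Acc 8: bank0 row4 -> HIT

Answer: 4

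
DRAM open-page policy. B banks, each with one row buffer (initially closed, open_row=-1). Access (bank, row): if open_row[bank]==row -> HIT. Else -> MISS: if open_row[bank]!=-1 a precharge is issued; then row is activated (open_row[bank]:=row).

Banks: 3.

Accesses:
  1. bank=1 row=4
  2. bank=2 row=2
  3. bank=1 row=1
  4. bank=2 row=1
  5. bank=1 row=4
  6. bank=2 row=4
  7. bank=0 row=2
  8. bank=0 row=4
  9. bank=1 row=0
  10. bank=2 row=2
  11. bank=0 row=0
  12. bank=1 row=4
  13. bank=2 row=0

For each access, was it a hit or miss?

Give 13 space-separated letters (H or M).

Answer: M M M M M M M M M M M M M

Derivation:
Acc 1: bank1 row4 -> MISS (open row4); precharges=0
Acc 2: bank2 row2 -> MISS (open row2); precharges=0
Acc 3: bank1 row1 -> MISS (open row1); precharges=1
Acc 4: bank2 row1 -> MISS (open row1); precharges=2
Acc 5: bank1 row4 -> MISS (open row4); precharges=3
Acc 6: bank2 row4 -> MISS (open row4); precharges=4
Acc 7: bank0 row2 -> MISS (open row2); precharges=4
Acc 8: bank0 row4 -> MISS (open row4); precharges=5
Acc 9: bank1 row0 -> MISS (open row0); precharges=6
Acc 10: bank2 row2 -> MISS (open row2); precharges=7
Acc 11: bank0 row0 -> MISS (open row0); precharges=8
Acc 12: bank1 row4 -> MISS (open row4); precharges=9
Acc 13: bank2 row0 -> MISS (open row0); precharges=10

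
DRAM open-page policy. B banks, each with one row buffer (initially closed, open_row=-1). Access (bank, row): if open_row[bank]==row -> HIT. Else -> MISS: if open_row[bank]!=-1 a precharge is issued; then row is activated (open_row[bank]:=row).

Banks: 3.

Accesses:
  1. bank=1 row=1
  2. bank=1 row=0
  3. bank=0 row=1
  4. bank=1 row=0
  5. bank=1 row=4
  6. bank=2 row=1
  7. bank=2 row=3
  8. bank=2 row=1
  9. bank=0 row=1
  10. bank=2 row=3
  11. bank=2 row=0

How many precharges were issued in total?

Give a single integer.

Acc 1: bank1 row1 -> MISS (open row1); precharges=0
Acc 2: bank1 row0 -> MISS (open row0); precharges=1
Acc 3: bank0 row1 -> MISS (open row1); precharges=1
Acc 4: bank1 row0 -> HIT
Acc 5: bank1 row4 -> MISS (open row4); precharges=2
Acc 6: bank2 row1 -> MISS (open row1); precharges=2
Acc 7: bank2 row3 -> MISS (open row3); precharges=3
Acc 8: bank2 row1 -> MISS (open row1); precharges=4
Acc 9: bank0 row1 -> HIT
Acc 10: bank2 row3 -> MISS (open row3); precharges=5
Acc 11: bank2 row0 -> MISS (open row0); precharges=6

Answer: 6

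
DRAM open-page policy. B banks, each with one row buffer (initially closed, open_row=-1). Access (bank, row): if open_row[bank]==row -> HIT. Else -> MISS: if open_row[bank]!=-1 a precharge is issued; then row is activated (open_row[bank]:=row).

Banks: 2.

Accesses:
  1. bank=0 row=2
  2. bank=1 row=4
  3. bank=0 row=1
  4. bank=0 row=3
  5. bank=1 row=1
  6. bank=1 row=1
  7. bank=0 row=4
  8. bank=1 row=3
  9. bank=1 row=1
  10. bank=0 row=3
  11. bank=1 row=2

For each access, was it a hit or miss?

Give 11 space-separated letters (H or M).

Answer: M M M M M H M M M M M

Derivation:
Acc 1: bank0 row2 -> MISS (open row2); precharges=0
Acc 2: bank1 row4 -> MISS (open row4); precharges=0
Acc 3: bank0 row1 -> MISS (open row1); precharges=1
Acc 4: bank0 row3 -> MISS (open row3); precharges=2
Acc 5: bank1 row1 -> MISS (open row1); precharges=3
Acc 6: bank1 row1 -> HIT
Acc 7: bank0 row4 -> MISS (open row4); precharges=4
Acc 8: bank1 row3 -> MISS (open row3); precharges=5
Acc 9: bank1 row1 -> MISS (open row1); precharges=6
Acc 10: bank0 row3 -> MISS (open row3); precharges=7
Acc 11: bank1 row2 -> MISS (open row2); precharges=8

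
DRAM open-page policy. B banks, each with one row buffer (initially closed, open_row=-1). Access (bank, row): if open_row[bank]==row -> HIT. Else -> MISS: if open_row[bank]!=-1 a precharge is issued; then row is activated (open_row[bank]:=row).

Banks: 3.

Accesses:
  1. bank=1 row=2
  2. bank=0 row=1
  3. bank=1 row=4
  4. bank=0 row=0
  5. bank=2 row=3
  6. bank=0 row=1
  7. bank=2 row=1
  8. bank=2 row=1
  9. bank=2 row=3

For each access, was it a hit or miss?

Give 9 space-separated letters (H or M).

Answer: M M M M M M M H M

Derivation:
Acc 1: bank1 row2 -> MISS (open row2); precharges=0
Acc 2: bank0 row1 -> MISS (open row1); precharges=0
Acc 3: bank1 row4 -> MISS (open row4); precharges=1
Acc 4: bank0 row0 -> MISS (open row0); precharges=2
Acc 5: bank2 row3 -> MISS (open row3); precharges=2
Acc 6: bank0 row1 -> MISS (open row1); precharges=3
Acc 7: bank2 row1 -> MISS (open row1); precharges=4
Acc 8: bank2 row1 -> HIT
Acc 9: bank2 row3 -> MISS (open row3); precharges=5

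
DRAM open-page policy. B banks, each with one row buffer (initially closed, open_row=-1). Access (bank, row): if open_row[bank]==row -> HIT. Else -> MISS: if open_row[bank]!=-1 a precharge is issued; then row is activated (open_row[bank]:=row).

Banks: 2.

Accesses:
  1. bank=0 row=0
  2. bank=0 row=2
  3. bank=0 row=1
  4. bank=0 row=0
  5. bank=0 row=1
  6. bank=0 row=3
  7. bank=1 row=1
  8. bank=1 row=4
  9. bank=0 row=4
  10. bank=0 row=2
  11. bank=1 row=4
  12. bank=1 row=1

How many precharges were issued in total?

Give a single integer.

Answer: 9

Derivation:
Acc 1: bank0 row0 -> MISS (open row0); precharges=0
Acc 2: bank0 row2 -> MISS (open row2); precharges=1
Acc 3: bank0 row1 -> MISS (open row1); precharges=2
Acc 4: bank0 row0 -> MISS (open row0); precharges=3
Acc 5: bank0 row1 -> MISS (open row1); precharges=4
Acc 6: bank0 row3 -> MISS (open row3); precharges=5
Acc 7: bank1 row1 -> MISS (open row1); precharges=5
Acc 8: bank1 row4 -> MISS (open row4); precharges=6
Acc 9: bank0 row4 -> MISS (open row4); precharges=7
Acc 10: bank0 row2 -> MISS (open row2); precharges=8
Acc 11: bank1 row4 -> HIT
Acc 12: bank1 row1 -> MISS (open row1); precharges=9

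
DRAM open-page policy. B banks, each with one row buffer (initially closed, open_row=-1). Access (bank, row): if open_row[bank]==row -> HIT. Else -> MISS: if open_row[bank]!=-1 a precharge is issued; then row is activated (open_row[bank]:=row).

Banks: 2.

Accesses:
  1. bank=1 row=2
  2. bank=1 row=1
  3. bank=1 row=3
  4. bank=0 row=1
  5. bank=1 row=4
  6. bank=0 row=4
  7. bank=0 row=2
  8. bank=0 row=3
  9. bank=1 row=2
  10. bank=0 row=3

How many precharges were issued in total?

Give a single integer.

Answer: 7

Derivation:
Acc 1: bank1 row2 -> MISS (open row2); precharges=0
Acc 2: bank1 row1 -> MISS (open row1); precharges=1
Acc 3: bank1 row3 -> MISS (open row3); precharges=2
Acc 4: bank0 row1 -> MISS (open row1); precharges=2
Acc 5: bank1 row4 -> MISS (open row4); precharges=3
Acc 6: bank0 row4 -> MISS (open row4); precharges=4
Acc 7: bank0 row2 -> MISS (open row2); precharges=5
Acc 8: bank0 row3 -> MISS (open row3); precharges=6
Acc 9: bank1 row2 -> MISS (open row2); precharges=7
Acc 10: bank0 row3 -> HIT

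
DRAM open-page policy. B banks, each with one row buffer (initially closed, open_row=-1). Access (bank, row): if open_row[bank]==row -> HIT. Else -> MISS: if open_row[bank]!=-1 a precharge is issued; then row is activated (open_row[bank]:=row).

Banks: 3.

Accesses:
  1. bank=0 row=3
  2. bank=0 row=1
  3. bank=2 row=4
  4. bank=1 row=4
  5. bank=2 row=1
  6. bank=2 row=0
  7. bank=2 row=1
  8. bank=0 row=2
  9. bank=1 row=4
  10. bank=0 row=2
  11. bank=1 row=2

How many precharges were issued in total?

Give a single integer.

Answer: 6

Derivation:
Acc 1: bank0 row3 -> MISS (open row3); precharges=0
Acc 2: bank0 row1 -> MISS (open row1); precharges=1
Acc 3: bank2 row4 -> MISS (open row4); precharges=1
Acc 4: bank1 row4 -> MISS (open row4); precharges=1
Acc 5: bank2 row1 -> MISS (open row1); precharges=2
Acc 6: bank2 row0 -> MISS (open row0); precharges=3
Acc 7: bank2 row1 -> MISS (open row1); precharges=4
Acc 8: bank0 row2 -> MISS (open row2); precharges=5
Acc 9: bank1 row4 -> HIT
Acc 10: bank0 row2 -> HIT
Acc 11: bank1 row2 -> MISS (open row2); precharges=6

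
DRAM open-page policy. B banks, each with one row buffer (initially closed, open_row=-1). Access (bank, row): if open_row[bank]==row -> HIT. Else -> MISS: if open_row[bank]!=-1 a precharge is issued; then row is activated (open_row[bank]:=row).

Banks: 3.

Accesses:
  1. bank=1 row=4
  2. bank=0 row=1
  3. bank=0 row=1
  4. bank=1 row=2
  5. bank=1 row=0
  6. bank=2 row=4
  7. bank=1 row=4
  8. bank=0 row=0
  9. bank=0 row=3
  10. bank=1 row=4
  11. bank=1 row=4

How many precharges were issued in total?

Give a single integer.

Answer: 5

Derivation:
Acc 1: bank1 row4 -> MISS (open row4); precharges=0
Acc 2: bank0 row1 -> MISS (open row1); precharges=0
Acc 3: bank0 row1 -> HIT
Acc 4: bank1 row2 -> MISS (open row2); precharges=1
Acc 5: bank1 row0 -> MISS (open row0); precharges=2
Acc 6: bank2 row4 -> MISS (open row4); precharges=2
Acc 7: bank1 row4 -> MISS (open row4); precharges=3
Acc 8: bank0 row0 -> MISS (open row0); precharges=4
Acc 9: bank0 row3 -> MISS (open row3); precharges=5
Acc 10: bank1 row4 -> HIT
Acc 11: bank1 row4 -> HIT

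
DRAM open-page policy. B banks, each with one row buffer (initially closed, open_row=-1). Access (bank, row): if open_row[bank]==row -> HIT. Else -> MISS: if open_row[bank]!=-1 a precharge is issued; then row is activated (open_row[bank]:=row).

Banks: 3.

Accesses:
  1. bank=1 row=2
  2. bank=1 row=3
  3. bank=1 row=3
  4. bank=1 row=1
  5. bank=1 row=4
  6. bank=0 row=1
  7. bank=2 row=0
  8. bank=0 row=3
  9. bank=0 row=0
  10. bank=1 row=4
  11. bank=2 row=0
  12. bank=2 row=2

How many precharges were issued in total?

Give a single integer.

Answer: 6

Derivation:
Acc 1: bank1 row2 -> MISS (open row2); precharges=0
Acc 2: bank1 row3 -> MISS (open row3); precharges=1
Acc 3: bank1 row3 -> HIT
Acc 4: bank1 row1 -> MISS (open row1); precharges=2
Acc 5: bank1 row4 -> MISS (open row4); precharges=3
Acc 6: bank0 row1 -> MISS (open row1); precharges=3
Acc 7: bank2 row0 -> MISS (open row0); precharges=3
Acc 8: bank0 row3 -> MISS (open row3); precharges=4
Acc 9: bank0 row0 -> MISS (open row0); precharges=5
Acc 10: bank1 row4 -> HIT
Acc 11: bank2 row0 -> HIT
Acc 12: bank2 row2 -> MISS (open row2); precharges=6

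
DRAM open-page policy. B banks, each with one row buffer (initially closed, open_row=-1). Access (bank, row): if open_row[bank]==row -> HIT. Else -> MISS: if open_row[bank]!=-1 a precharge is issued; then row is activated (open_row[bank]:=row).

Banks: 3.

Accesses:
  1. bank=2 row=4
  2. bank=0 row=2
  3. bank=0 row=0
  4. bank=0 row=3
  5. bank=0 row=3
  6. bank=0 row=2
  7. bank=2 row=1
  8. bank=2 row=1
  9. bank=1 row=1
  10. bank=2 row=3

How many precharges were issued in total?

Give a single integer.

Acc 1: bank2 row4 -> MISS (open row4); precharges=0
Acc 2: bank0 row2 -> MISS (open row2); precharges=0
Acc 3: bank0 row0 -> MISS (open row0); precharges=1
Acc 4: bank0 row3 -> MISS (open row3); precharges=2
Acc 5: bank0 row3 -> HIT
Acc 6: bank0 row2 -> MISS (open row2); precharges=3
Acc 7: bank2 row1 -> MISS (open row1); precharges=4
Acc 8: bank2 row1 -> HIT
Acc 9: bank1 row1 -> MISS (open row1); precharges=4
Acc 10: bank2 row3 -> MISS (open row3); precharges=5

Answer: 5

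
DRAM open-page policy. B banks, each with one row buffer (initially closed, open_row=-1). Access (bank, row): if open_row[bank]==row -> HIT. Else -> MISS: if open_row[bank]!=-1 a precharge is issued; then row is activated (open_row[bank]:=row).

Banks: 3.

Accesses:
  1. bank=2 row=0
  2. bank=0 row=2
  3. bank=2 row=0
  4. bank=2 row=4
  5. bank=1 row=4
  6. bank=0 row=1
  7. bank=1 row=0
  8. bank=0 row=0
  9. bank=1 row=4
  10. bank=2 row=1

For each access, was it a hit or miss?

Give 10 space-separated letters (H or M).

Acc 1: bank2 row0 -> MISS (open row0); precharges=0
Acc 2: bank0 row2 -> MISS (open row2); precharges=0
Acc 3: bank2 row0 -> HIT
Acc 4: bank2 row4 -> MISS (open row4); precharges=1
Acc 5: bank1 row4 -> MISS (open row4); precharges=1
Acc 6: bank0 row1 -> MISS (open row1); precharges=2
Acc 7: bank1 row0 -> MISS (open row0); precharges=3
Acc 8: bank0 row0 -> MISS (open row0); precharges=4
Acc 9: bank1 row4 -> MISS (open row4); precharges=5
Acc 10: bank2 row1 -> MISS (open row1); precharges=6

Answer: M M H M M M M M M M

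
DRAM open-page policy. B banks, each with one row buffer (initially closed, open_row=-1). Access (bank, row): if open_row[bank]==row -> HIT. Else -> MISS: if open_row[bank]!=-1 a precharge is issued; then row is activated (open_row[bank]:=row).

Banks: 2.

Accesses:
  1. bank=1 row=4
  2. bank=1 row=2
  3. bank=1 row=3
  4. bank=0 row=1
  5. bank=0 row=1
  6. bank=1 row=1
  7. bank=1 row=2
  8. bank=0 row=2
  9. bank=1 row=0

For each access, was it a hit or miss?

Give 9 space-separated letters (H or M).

Answer: M M M M H M M M M

Derivation:
Acc 1: bank1 row4 -> MISS (open row4); precharges=0
Acc 2: bank1 row2 -> MISS (open row2); precharges=1
Acc 3: bank1 row3 -> MISS (open row3); precharges=2
Acc 4: bank0 row1 -> MISS (open row1); precharges=2
Acc 5: bank0 row1 -> HIT
Acc 6: bank1 row1 -> MISS (open row1); precharges=3
Acc 7: bank1 row2 -> MISS (open row2); precharges=4
Acc 8: bank0 row2 -> MISS (open row2); precharges=5
Acc 9: bank1 row0 -> MISS (open row0); precharges=6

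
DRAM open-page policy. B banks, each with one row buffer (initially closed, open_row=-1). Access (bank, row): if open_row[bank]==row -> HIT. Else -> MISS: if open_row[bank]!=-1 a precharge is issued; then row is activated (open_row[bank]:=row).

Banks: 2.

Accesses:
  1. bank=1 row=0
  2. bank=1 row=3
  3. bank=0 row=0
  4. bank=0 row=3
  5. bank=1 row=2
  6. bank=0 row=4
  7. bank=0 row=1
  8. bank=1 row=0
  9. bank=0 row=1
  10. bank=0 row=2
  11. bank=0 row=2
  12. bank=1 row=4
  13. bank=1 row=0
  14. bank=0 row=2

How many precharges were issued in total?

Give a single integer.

Answer: 9

Derivation:
Acc 1: bank1 row0 -> MISS (open row0); precharges=0
Acc 2: bank1 row3 -> MISS (open row3); precharges=1
Acc 3: bank0 row0 -> MISS (open row0); precharges=1
Acc 4: bank0 row3 -> MISS (open row3); precharges=2
Acc 5: bank1 row2 -> MISS (open row2); precharges=3
Acc 6: bank0 row4 -> MISS (open row4); precharges=4
Acc 7: bank0 row1 -> MISS (open row1); precharges=5
Acc 8: bank1 row0 -> MISS (open row0); precharges=6
Acc 9: bank0 row1 -> HIT
Acc 10: bank0 row2 -> MISS (open row2); precharges=7
Acc 11: bank0 row2 -> HIT
Acc 12: bank1 row4 -> MISS (open row4); precharges=8
Acc 13: bank1 row0 -> MISS (open row0); precharges=9
Acc 14: bank0 row2 -> HIT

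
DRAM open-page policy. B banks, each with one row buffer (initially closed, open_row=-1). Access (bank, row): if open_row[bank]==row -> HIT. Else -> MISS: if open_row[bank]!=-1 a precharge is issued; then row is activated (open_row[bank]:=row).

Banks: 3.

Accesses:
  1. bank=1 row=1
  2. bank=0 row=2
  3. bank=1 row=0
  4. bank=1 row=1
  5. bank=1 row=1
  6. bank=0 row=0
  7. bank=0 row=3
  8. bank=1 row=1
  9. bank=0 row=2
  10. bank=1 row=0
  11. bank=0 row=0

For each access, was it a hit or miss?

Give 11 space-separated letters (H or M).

Acc 1: bank1 row1 -> MISS (open row1); precharges=0
Acc 2: bank0 row2 -> MISS (open row2); precharges=0
Acc 3: bank1 row0 -> MISS (open row0); precharges=1
Acc 4: bank1 row1 -> MISS (open row1); precharges=2
Acc 5: bank1 row1 -> HIT
Acc 6: bank0 row0 -> MISS (open row0); precharges=3
Acc 7: bank0 row3 -> MISS (open row3); precharges=4
Acc 8: bank1 row1 -> HIT
Acc 9: bank0 row2 -> MISS (open row2); precharges=5
Acc 10: bank1 row0 -> MISS (open row0); precharges=6
Acc 11: bank0 row0 -> MISS (open row0); precharges=7

Answer: M M M M H M M H M M M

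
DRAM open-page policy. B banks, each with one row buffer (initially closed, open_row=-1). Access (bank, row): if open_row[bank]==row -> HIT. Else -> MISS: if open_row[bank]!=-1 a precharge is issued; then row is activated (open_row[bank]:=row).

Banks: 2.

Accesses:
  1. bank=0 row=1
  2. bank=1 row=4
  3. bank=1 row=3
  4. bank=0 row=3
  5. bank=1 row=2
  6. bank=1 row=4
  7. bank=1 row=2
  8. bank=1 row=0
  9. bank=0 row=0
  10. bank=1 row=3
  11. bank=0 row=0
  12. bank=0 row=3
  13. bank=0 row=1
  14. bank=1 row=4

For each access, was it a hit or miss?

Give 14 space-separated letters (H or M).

Answer: M M M M M M M M M M H M M M

Derivation:
Acc 1: bank0 row1 -> MISS (open row1); precharges=0
Acc 2: bank1 row4 -> MISS (open row4); precharges=0
Acc 3: bank1 row3 -> MISS (open row3); precharges=1
Acc 4: bank0 row3 -> MISS (open row3); precharges=2
Acc 5: bank1 row2 -> MISS (open row2); precharges=3
Acc 6: bank1 row4 -> MISS (open row4); precharges=4
Acc 7: bank1 row2 -> MISS (open row2); precharges=5
Acc 8: bank1 row0 -> MISS (open row0); precharges=6
Acc 9: bank0 row0 -> MISS (open row0); precharges=7
Acc 10: bank1 row3 -> MISS (open row3); precharges=8
Acc 11: bank0 row0 -> HIT
Acc 12: bank0 row3 -> MISS (open row3); precharges=9
Acc 13: bank0 row1 -> MISS (open row1); precharges=10
Acc 14: bank1 row4 -> MISS (open row4); precharges=11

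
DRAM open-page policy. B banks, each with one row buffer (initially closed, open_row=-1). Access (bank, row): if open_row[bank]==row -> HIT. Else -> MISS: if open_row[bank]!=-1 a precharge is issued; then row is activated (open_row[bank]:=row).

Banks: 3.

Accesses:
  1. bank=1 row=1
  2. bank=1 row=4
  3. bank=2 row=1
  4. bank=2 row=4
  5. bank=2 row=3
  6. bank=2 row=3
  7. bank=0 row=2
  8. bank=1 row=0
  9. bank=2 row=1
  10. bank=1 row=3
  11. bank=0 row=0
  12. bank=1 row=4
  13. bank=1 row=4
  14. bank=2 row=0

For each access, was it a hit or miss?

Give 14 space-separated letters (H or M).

Acc 1: bank1 row1 -> MISS (open row1); precharges=0
Acc 2: bank1 row4 -> MISS (open row4); precharges=1
Acc 3: bank2 row1 -> MISS (open row1); precharges=1
Acc 4: bank2 row4 -> MISS (open row4); precharges=2
Acc 5: bank2 row3 -> MISS (open row3); precharges=3
Acc 6: bank2 row3 -> HIT
Acc 7: bank0 row2 -> MISS (open row2); precharges=3
Acc 8: bank1 row0 -> MISS (open row0); precharges=4
Acc 9: bank2 row1 -> MISS (open row1); precharges=5
Acc 10: bank1 row3 -> MISS (open row3); precharges=6
Acc 11: bank0 row0 -> MISS (open row0); precharges=7
Acc 12: bank1 row4 -> MISS (open row4); precharges=8
Acc 13: bank1 row4 -> HIT
Acc 14: bank2 row0 -> MISS (open row0); precharges=9

Answer: M M M M M H M M M M M M H M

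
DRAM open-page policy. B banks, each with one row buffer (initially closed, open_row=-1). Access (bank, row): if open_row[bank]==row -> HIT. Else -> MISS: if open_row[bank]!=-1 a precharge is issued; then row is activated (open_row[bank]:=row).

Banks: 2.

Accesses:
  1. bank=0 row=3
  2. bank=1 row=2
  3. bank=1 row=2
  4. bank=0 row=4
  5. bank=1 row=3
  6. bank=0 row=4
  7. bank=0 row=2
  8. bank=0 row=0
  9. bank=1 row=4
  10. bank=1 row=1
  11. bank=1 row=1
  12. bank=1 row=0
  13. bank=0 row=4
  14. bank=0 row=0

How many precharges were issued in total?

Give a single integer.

Answer: 9

Derivation:
Acc 1: bank0 row3 -> MISS (open row3); precharges=0
Acc 2: bank1 row2 -> MISS (open row2); precharges=0
Acc 3: bank1 row2 -> HIT
Acc 4: bank0 row4 -> MISS (open row4); precharges=1
Acc 5: bank1 row3 -> MISS (open row3); precharges=2
Acc 6: bank0 row4 -> HIT
Acc 7: bank0 row2 -> MISS (open row2); precharges=3
Acc 8: bank0 row0 -> MISS (open row0); precharges=4
Acc 9: bank1 row4 -> MISS (open row4); precharges=5
Acc 10: bank1 row1 -> MISS (open row1); precharges=6
Acc 11: bank1 row1 -> HIT
Acc 12: bank1 row0 -> MISS (open row0); precharges=7
Acc 13: bank0 row4 -> MISS (open row4); precharges=8
Acc 14: bank0 row0 -> MISS (open row0); precharges=9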